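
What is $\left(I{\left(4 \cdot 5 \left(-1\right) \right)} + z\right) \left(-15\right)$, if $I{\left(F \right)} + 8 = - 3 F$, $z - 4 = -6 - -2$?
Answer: $-780$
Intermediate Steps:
$z = 0$ ($z = 4 - 4 = 0$)
$I{\left(F \right)} = -8 - 3 F$
$\left(I{\left(4 \cdot 5 \left(-1\right) \right)} + z\right) \left(-15\right) = \left(\left(-8 - 3 \cdot 4 \cdot 5 \left(-1\right)\right) + 0\right) \left(-15\right) = \left(\left(-8 - 3 \cdot 20 \left(-1\right)\right) + 0\right) \left(-15\right) = \left(\left(-8 - -60\right) + 0\right) \left(-15\right) = \left(\left(-8 + 60\right) + 0\right) \left(-15\right) = \left(52 + 0\right) \left(-15\right) = 52 \left(-15\right) = -780$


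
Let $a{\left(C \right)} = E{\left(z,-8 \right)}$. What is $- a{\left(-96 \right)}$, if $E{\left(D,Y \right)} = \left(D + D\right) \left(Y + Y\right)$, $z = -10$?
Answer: $-320$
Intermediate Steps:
$E{\left(D,Y \right)} = 4 D Y$ ($E{\left(D,Y \right)} = 2 D 2 Y = 4 D Y$)
$a{\left(C \right)} = 320$ ($a{\left(C \right)} = 4 \left(-10\right) \left(-8\right) = 320$)
$- a{\left(-96 \right)} = \left(-1\right) 320 = -320$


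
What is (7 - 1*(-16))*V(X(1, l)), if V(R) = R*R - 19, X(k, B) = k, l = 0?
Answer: -414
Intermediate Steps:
V(R) = -19 + R² (V(R) = R² - 19 = -19 + R²)
(7 - 1*(-16))*V(X(1, l)) = (7 - 1*(-16))*(-19 + 1²) = (7 + 16)*(-19 + 1) = 23*(-18) = -414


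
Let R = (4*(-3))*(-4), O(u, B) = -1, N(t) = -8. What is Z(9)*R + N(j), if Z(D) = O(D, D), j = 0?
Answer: -56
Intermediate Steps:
Z(D) = -1
R = 48 (R = -12*(-4) = 48)
Z(9)*R + N(j) = -1*48 - 8 = -48 - 8 = -56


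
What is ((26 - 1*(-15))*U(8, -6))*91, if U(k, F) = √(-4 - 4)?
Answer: 7462*I*√2 ≈ 10553.0*I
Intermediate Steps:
U(k, F) = 2*I*√2 (U(k, F) = √(-8) = 2*I*√2)
((26 - 1*(-15))*U(8, -6))*91 = ((26 - 1*(-15))*(2*I*√2))*91 = ((26 + 15)*(2*I*√2))*91 = (41*(2*I*√2))*91 = (82*I*√2)*91 = 7462*I*√2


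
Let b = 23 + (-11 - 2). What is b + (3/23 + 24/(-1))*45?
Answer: -24475/23 ≈ -1064.1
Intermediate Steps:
b = 10 (b = 23 - 13 = 10)
b + (3/23 + 24/(-1))*45 = 10 + (3/23 + 24/(-1))*45 = 10 + (3*(1/23) + 24*(-1))*45 = 10 + (3/23 - 24)*45 = 10 - 549/23*45 = 10 - 24705/23 = -24475/23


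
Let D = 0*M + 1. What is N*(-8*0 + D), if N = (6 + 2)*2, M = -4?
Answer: 16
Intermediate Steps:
N = 16 (N = 8*2 = 16)
D = 1 (D = 0*(-4) + 1 = 0 + 1 = 1)
N*(-8*0 + D) = 16*(-8*0 + 1) = 16*(0 + 1) = 16*1 = 16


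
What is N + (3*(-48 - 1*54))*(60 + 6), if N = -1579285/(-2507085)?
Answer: -10126301875/501417 ≈ -20195.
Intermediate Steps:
N = 315857/501417 (N = -1579285*(-1/2507085) = 315857/501417 ≈ 0.62993)
N + (3*(-48 - 1*54))*(60 + 6) = 315857/501417 + (3*(-48 - 1*54))*(60 + 6) = 315857/501417 + (3*(-48 - 54))*66 = 315857/501417 + (3*(-102))*66 = 315857/501417 - 306*66 = 315857/501417 - 20196 = -10126301875/501417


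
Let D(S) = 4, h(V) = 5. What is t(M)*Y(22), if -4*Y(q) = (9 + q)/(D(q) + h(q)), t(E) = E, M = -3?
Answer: 31/12 ≈ 2.5833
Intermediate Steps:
Y(q) = -¼ - q/36 (Y(q) = -(9 + q)/(4*(4 + 5)) = -(9 + q)/(4*9) = -(1 + q/9)/4 = -¼ - q/36)
t(M)*Y(22) = -3*(-¼ - 1/36*22) = -3*(-¼ - 11/18) = -3*(-31/36) = 31/12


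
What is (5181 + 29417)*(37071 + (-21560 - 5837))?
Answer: 334701052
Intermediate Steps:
(5181 + 29417)*(37071 + (-21560 - 5837)) = 34598*(37071 - 27397) = 34598*9674 = 334701052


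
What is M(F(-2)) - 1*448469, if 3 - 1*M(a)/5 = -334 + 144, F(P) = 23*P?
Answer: -447504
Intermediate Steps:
M(a) = 965 (M(a) = 15 - 5*(-334 + 144) = 15 - 5*(-190) = 15 + 950 = 965)
M(F(-2)) - 1*448469 = 965 - 1*448469 = 965 - 448469 = -447504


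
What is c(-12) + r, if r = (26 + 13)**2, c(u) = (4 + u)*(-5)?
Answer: 1561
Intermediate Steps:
c(u) = -20 - 5*u
r = 1521 (r = 39**2 = 1521)
c(-12) + r = (-20 - 5*(-12)) + 1521 = (-20 + 60) + 1521 = 40 + 1521 = 1561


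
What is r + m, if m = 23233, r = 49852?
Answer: 73085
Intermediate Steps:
r + m = 49852 + 23233 = 73085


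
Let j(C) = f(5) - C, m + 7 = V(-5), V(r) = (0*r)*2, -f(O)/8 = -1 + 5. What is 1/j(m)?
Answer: -1/25 ≈ -0.040000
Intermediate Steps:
f(O) = -32 (f(O) = -8*(-1 + 5) = -8*4 = -32)
V(r) = 0 (V(r) = 0*2 = 0)
m = -7 (m = -7 + 0 = -7)
j(C) = -32 - C
1/j(m) = 1/(-32 - 1*(-7)) = 1/(-32 + 7) = 1/(-25) = -1/25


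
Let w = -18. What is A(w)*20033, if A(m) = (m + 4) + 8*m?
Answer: -3165214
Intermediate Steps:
A(m) = 4 + 9*m (A(m) = (4 + m) + 8*m = 4 + 9*m)
A(w)*20033 = (4 + 9*(-18))*20033 = (4 - 162)*20033 = -158*20033 = -3165214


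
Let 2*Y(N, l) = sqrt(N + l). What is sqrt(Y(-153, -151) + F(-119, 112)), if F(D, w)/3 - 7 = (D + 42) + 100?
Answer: sqrt(90 + 2*I*sqrt(19)) ≈ 9.4979 + 0.45893*I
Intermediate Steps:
Y(N, l) = sqrt(N + l)/2
F(D, w) = 447 + 3*D (F(D, w) = 21 + 3*((D + 42) + 100) = 21 + 3*((42 + D) + 100) = 21 + 3*(142 + D) = 21 + (426 + 3*D) = 447 + 3*D)
sqrt(Y(-153, -151) + F(-119, 112)) = sqrt(sqrt(-153 - 151)/2 + (447 + 3*(-119))) = sqrt(sqrt(-304)/2 + (447 - 357)) = sqrt((4*I*sqrt(19))/2 + 90) = sqrt(2*I*sqrt(19) + 90) = sqrt(90 + 2*I*sqrt(19))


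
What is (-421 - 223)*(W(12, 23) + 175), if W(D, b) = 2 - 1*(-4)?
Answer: -116564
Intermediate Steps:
W(D, b) = 6 (W(D, b) = 2 + 4 = 6)
(-421 - 223)*(W(12, 23) + 175) = (-421 - 223)*(6 + 175) = -644*181 = -116564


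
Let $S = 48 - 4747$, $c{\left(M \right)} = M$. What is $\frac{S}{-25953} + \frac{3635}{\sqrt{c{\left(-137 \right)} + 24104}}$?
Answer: $\frac{4699}{25953} + \frac{3635 \sqrt{2663}}{7989} \approx 23.661$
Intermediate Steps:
$S = -4699$ ($S = 48 - 4747 = -4699$)
$\frac{S}{-25953} + \frac{3635}{\sqrt{c{\left(-137 \right)} + 24104}} = - \frac{4699}{-25953} + \frac{3635}{\sqrt{-137 + 24104}} = \left(-4699\right) \left(- \frac{1}{25953}\right) + \frac{3635}{\sqrt{23967}} = \frac{4699}{25953} + \frac{3635}{3 \sqrt{2663}} = \frac{4699}{25953} + 3635 \frac{\sqrt{2663}}{7989} = \frac{4699}{25953} + \frac{3635 \sqrt{2663}}{7989}$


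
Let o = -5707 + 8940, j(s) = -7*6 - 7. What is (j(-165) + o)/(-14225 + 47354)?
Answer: 3184/33129 ≈ 0.096109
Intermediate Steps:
j(s) = -49 (j(s) = -42 - 7 = -49)
o = 3233
(j(-165) + o)/(-14225 + 47354) = (-49 + 3233)/(-14225 + 47354) = 3184/33129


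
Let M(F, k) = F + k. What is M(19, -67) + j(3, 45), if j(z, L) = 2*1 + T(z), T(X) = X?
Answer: -43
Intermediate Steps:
j(z, L) = 2 + z (j(z, L) = 2*1 + z = 2 + z)
M(19, -67) + j(3, 45) = (19 - 67) + (2 + 3) = -48 + 5 = -43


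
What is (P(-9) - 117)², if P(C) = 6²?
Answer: 6561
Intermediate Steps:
P(C) = 36
(P(-9) - 117)² = (36 - 117)² = (-81)² = 6561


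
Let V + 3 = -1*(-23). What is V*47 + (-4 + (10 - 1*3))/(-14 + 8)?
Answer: 1879/2 ≈ 939.50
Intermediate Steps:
V = 20 (V = -3 - 1*(-23) = -3 + 23 = 20)
V*47 + (-4 + (10 - 1*3))/(-14 + 8) = 20*47 + (-4 + (10 - 1*3))/(-14 + 8) = 940 + (-4 + (10 - 3))/(-6) = 940 + (-4 + 7)*(-⅙) = 940 + 3*(-⅙) = 940 - ½ = 1879/2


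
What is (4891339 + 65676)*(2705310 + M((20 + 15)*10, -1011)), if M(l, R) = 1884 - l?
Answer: 13417866310660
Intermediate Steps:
(4891339 + 65676)*(2705310 + M((20 + 15)*10, -1011)) = (4891339 + 65676)*(2705310 + (1884 - (20 + 15)*10)) = 4957015*(2705310 + (1884 - 35*10)) = 4957015*(2705310 + (1884 - 1*350)) = 4957015*(2705310 + (1884 - 350)) = 4957015*(2705310 + 1534) = 4957015*2706844 = 13417866310660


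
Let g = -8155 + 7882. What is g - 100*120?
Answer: -12273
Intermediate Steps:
g = -273
g - 100*120 = -273 - 100*120 = -273 - 12000 = -12273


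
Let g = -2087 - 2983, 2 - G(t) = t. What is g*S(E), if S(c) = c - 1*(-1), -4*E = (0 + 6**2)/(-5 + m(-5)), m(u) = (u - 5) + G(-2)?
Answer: -101400/11 ≈ -9218.2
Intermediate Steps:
G(t) = 2 - t
m(u) = -1 + u (m(u) = (u - 5) + (2 - 1*(-2)) = (-5 + u) + (2 + 2) = (-5 + u) + 4 = -1 + u)
g = -5070
E = 9/11 (E = -(0 + 6**2)/(4*(-5 + (-1 - 5))) = -(0 + 36)/(4*(-5 - 6)) = -9/(-11) = -9*(-1)/11 = -1/4*(-36/11) = 9/11 ≈ 0.81818)
S(c) = 1 + c (S(c) = c + 1 = 1 + c)
g*S(E) = -5070*(1 + 9/11) = -5070*20/11 = -101400/11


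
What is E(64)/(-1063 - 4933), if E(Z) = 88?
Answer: -22/1499 ≈ -0.014676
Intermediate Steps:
E(64)/(-1063 - 4933) = 88/(-1063 - 4933) = 88/(-5996) = 88*(-1/5996) = -22/1499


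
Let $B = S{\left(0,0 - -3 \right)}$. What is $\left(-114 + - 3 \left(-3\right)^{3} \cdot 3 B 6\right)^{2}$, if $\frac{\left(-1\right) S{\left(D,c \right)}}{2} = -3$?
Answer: $74545956$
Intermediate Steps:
$S{\left(D,c \right)} = 6$ ($S{\left(D,c \right)} = \left(-2\right) \left(-3\right) = 6$)
$B = 6$
$\left(-114 + - 3 \left(-3\right)^{3} \cdot 3 B 6\right)^{2} = \left(-114 + - 3 \left(-3\right)^{3} \cdot 3 \cdot 6 \cdot 6\right)^{2} = \left(-114 + \left(-3\right) \left(-27\right) 18 \cdot 6\right)^{2} = \left(-114 + 81 \cdot 108\right)^{2} = \left(-114 + 8748\right)^{2} = 8634^{2} = 74545956$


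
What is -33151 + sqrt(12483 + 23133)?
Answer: -33151 + 4*sqrt(2226) ≈ -32962.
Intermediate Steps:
-33151 + sqrt(12483 + 23133) = -33151 + sqrt(35616) = -33151 + 4*sqrt(2226)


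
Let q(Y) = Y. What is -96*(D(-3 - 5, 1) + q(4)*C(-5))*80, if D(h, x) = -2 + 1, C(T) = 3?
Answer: -84480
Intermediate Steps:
D(h, x) = -1
-96*(D(-3 - 5, 1) + q(4)*C(-5))*80 = -96*(-1 + 4*3)*80 = -96*(-1 + 12)*80 = -96*11*80 = -1056*80 = -84480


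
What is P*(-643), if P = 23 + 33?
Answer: -36008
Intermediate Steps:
P = 56
P*(-643) = 56*(-643) = -36008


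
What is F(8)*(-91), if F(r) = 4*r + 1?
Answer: -3003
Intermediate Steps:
F(r) = 1 + 4*r
F(8)*(-91) = (1 + 4*8)*(-91) = (1 + 32)*(-91) = 33*(-91) = -3003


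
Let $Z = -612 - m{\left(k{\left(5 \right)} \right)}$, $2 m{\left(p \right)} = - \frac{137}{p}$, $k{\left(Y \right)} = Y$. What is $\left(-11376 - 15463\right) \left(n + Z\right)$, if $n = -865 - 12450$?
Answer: $\frac{3734190587}{10} \approx 3.7342 \cdot 10^{8}$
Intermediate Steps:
$m{\left(p \right)} = - \frac{137}{2 p}$ ($m{\left(p \right)} = \frac{\left(-137\right) \frac{1}{p}}{2} = - \frac{137}{2 p}$)
$n = -13315$
$Z = - \frac{5983}{10}$ ($Z = -612 - - \frac{137}{2 \cdot 5} = -612 - \left(- \frac{137}{2}\right) \frac{1}{5} = -612 - - \frac{137}{10} = -612 + \frac{137}{10} = - \frac{5983}{10} \approx -598.3$)
$\left(-11376 - 15463\right) \left(n + Z\right) = \left(-11376 - 15463\right) \left(-13315 - \frac{5983}{10}\right) = \left(-26839\right) \left(- \frac{139133}{10}\right) = \frac{3734190587}{10}$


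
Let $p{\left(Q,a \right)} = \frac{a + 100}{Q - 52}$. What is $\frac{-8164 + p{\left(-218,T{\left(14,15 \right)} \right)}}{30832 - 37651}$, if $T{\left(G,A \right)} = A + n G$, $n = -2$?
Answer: $\frac{734789}{613710} \approx 1.1973$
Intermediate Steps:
$T{\left(G,A \right)} = A - 2 G$
$p{\left(Q,a \right)} = \frac{100 + a}{-52 + Q}$
$\frac{-8164 + p{\left(-218,T{\left(14,15 \right)} \right)}}{30832 - 37651} = \frac{-8164 + \frac{100 + \left(15 - 28\right)}{-52 - 218}}{30832 - 37651} = \frac{-8164 + \frac{100 + \left(15 - 28\right)}{-270}}{-6819} = \left(-8164 - \frac{100 - 13}{270}\right) \left(- \frac{1}{6819}\right) = \left(-8164 - \frac{29}{90}\right) \left(- \frac{1}{6819}\right) = \left(- \frac{734789}{90}\right) \left(- \frac{1}{6819}\right) = \frac{734789}{613710}$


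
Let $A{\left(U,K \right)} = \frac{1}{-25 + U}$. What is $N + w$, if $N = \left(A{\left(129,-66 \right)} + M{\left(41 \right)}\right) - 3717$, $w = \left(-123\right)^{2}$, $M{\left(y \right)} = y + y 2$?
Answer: $\frac{1199641}{104} \approx 11535.0$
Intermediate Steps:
$M{\left(y \right)} = 3 y$ ($M{\left(y \right)} = y + 2 y = 3 y$)
$w = 15129$
$N = - \frac{373775}{104}$ ($N = \left(\frac{1}{-25 + 129} + 3 \cdot 41\right) - 3717 = \left(\frac{1}{104} + 123\right) - 3717 = \frac{12793}{104} - 3717 = - \frac{373775}{104} \approx -3594.0$)
$N + w = - \frac{373775}{104} + 15129 = \frac{1199641}{104}$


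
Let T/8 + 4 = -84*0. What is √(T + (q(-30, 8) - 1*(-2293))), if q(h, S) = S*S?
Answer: 5*√93 ≈ 48.218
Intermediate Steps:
q(h, S) = S²
T = -32 (T = -32 + 8*(-84*0) = -32 + 8*0 = -32 + 0 = -32)
√(T + (q(-30, 8) - 1*(-2293))) = √(-32 + (8² - 1*(-2293))) = √(-32 + (64 + 2293)) = √(-32 + 2357) = √2325 = 5*√93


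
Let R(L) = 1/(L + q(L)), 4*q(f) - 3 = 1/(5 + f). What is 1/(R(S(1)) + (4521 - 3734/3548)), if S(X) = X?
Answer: 76282/344833217 ≈ 0.00022121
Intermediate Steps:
q(f) = 3/4 + 1/(4*(5 + f))
R(L) = 1/(L + (16 + 3*L)/(4*(5 + L)))
1/(R(S(1)) + (4521 - 3734/3548)) = 1/(4*(5 + 1)/(16 + 4*1**2 + 23*1) + (4521 - 3734/3548)) = 1/(4*6/(16 + 4*1 + 23) + (4521 - 3734/3548)) = 1/(4*6/(16 + 4 + 23) + (4521 - 1*1867/1774)) = 1/(4*6/43 + (4521 - 1867/1774)) = 1/(4*(1/43)*6 + 8018387/1774) = 1/(24/43 + 8018387/1774) = 1/(344833217/76282) = 76282/344833217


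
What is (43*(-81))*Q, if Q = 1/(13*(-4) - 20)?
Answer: 387/8 ≈ 48.375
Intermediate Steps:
Q = -1/72 (Q = 1/(-52 - 20) = 1/(-72) = -1/72 ≈ -0.013889)
(43*(-81))*Q = (43*(-81))*(-1/72) = -3483*(-1/72) = 387/8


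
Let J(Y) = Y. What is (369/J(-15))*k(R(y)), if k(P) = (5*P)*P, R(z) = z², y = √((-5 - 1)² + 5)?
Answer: -206763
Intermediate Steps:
y = √41 (y = √((-6)² + 5) = √(36 + 5) = √41 ≈ 6.4031)
k(P) = 5*P²
(369/J(-15))*k(R(y)) = (369/(-15))*(5*((√41)²)²) = (369*(-1/15))*(5*41²) = -123*1681 = -123/5*8405 = -206763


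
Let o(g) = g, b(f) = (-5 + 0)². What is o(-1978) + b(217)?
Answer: -1953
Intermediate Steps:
b(f) = 25 (b(f) = (-5)² = 25)
o(-1978) + b(217) = -1978 + 25 = -1953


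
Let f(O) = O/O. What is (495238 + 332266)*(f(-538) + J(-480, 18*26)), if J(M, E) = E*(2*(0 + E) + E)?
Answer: 543730535792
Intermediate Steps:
f(O) = 1
J(M, E) = 3*E**2 (J(M, E) = E*(2*E + E) = E*(3*E) = 3*E**2)
(495238 + 332266)*(f(-538) + J(-480, 18*26)) = (495238 + 332266)*(1 + 3*(18*26)**2) = 827504*(1 + 3*468**2) = 827504*(1 + 3*219024) = 827504*(1 + 657072) = 827504*657073 = 543730535792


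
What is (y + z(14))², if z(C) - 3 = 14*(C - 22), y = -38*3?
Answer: 49729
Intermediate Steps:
y = -114
z(C) = -305 + 14*C (z(C) = 3 + 14*(C - 22) = 3 + 14*(-22 + C) = 3 + (-308 + 14*C) = -305 + 14*C)
(y + z(14))² = (-114 + (-305 + 14*14))² = (-114 + (-305 + 196))² = (-114 - 109)² = (-223)² = 49729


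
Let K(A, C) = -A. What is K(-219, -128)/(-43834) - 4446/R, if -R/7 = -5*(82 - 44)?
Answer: -733749/219170 ≈ -3.3479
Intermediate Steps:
R = 1330 (R = -(-35)*(82 - 44) = -(-35)*38 = -7*(-190) = 1330)
K(-219, -128)/(-43834) - 4446/R = -1*(-219)/(-43834) - 4446/1330 = 219*(-1/43834) - 4446*1/1330 = -219/43834 - 117/35 = -733749/219170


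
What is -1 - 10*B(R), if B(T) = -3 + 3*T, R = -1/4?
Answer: 73/2 ≈ 36.500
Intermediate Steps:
R = -1/4 (R = -1*1/4 = -1/4 ≈ -0.25000)
-1 - 10*B(R) = -1 - 10*(-3 + 3*(-1/4)) = -1 - 10*(-3 - 3/4) = -1 - 10*(-15/4) = -1 + 75/2 = 73/2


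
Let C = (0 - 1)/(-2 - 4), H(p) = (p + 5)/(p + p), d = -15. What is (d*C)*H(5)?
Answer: -5/2 ≈ -2.5000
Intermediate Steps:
H(p) = (5 + p)/(2*p) (H(p) = (5 + p)/((2*p)) = (5 + p)*(1/(2*p)) = (5 + p)/(2*p))
C = 1/6 (C = -1/(-6) = -1*(-1/6) = 1/6 ≈ 0.16667)
(d*C)*H(5) = (-15*1/6)*((1/2)*(5 + 5)/5) = -5*10/(4*5) = -5/2*1 = -5/2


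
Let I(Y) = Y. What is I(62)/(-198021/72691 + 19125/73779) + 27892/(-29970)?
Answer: -287057055055783/11005297006680 ≈ -26.084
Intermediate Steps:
I(62)/(-198021/72691 + 19125/73779) + 27892/(-29970) = 62/(-198021/72691 + 19125/73779) + 27892/(-29970) = 62/(-198021*1/72691 + 19125*(1/73779)) + 27892*(-1/29970) = 62/(-198021/72691 + 6375/24593) - 13946/14985 = 62/(-4406525328/1787689763) - 13946/14985 = 62*(-1787689763/4406525328) - 13946/14985 = -55418382653/2203262664 - 13946/14985 = -287057055055783/11005297006680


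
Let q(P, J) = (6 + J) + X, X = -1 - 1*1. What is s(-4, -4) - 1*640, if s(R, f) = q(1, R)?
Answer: -640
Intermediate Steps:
X = -2 (X = -1 - 1 = -2)
q(P, J) = 4 + J (q(P, J) = (6 + J) - 2 = 4 + J)
s(R, f) = 4 + R
s(-4, -4) - 1*640 = (4 - 4) - 1*640 = 0 - 640 = -640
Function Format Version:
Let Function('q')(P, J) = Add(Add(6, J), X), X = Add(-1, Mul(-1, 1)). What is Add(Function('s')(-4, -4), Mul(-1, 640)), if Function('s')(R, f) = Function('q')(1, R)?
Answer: -640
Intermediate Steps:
X = -2 (X = Add(-1, -1) = -2)
Function('q')(P, J) = Add(4, J) (Function('q')(P, J) = Add(Add(6, J), -2) = Add(4, J))
Function('s')(R, f) = Add(4, R)
Add(Function('s')(-4, -4), Mul(-1, 640)) = Add(Add(4, -4), Mul(-1, 640)) = Add(0, -640) = -640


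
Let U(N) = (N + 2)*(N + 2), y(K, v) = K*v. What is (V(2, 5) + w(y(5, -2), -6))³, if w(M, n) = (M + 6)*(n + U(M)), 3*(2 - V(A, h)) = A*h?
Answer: -343000000/27 ≈ -1.2704e+7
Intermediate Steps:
V(A, h) = 2 - A*h/3
U(N) = (2 + N)² (U(N) = (2 + N)*(2 + N) = (2 + N)²)
w(M, n) = (6 + M)*(n + (2 + M)²) (w(M, n) = (M + 6)*(n + (2 + M)²) = (6 + M)*(n + (2 + M)²))
(V(2, 5) + w(y(5, -2), -6))³ = ((2 - ⅓*2*5) + (6*(-6) + 6*(2 + 5*(-2))² + (5*(-2))*(-6) + (5*(-2))*(2 + 5*(-2))²))³ = ((2 - 10/3) + (-36 + 6*(2 - 10)² - 10*(-6) - 10*(2 - 10)²))³ = (-4/3 + (-36 + 6*(-8)² + 60 - 10*(-8)²))³ = (-4/3 + (-36 + 6*64 + 60 - 10*64))³ = (-4/3 + (-36 + 384 + 60 - 640))³ = (-4/3 - 232)³ = (-700/3)³ = -343000000/27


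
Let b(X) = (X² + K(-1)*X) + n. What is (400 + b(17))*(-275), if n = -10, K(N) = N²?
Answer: -191400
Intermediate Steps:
b(X) = -10 + X + X² (b(X) = (X² + (-1)²*X) - 10 = (X² + 1*X) - 10 = (X² + X) - 10 = (X + X²) - 10 = -10 + X + X²)
(400 + b(17))*(-275) = (400 + (-10 + 17 + 17²))*(-275) = (400 + (-10 + 17 + 289))*(-275) = (400 + 296)*(-275) = 696*(-275) = -191400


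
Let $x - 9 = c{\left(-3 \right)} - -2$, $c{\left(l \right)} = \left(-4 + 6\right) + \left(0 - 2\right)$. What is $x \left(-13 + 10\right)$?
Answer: $-33$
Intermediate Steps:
$c{\left(l \right)} = 0$ ($c{\left(l \right)} = 2 - 2 = 0$)
$x = 11$ ($x = 9 + \left(0 - -2\right) = 9 + \left(0 + 2\right) = 9 + 2 = 11$)
$x \left(-13 + 10\right) = 11 \left(-13 + 10\right) = 11 \left(-3\right) = -33$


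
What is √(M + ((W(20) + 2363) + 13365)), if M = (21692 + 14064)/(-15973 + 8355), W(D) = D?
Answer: √228411461486/3809 ≈ 125.47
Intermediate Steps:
M = -17878/3809 (M = 35756/(-7618) = 35756*(-1/7618) = -17878/3809 ≈ -4.6936)
√(M + ((W(20) + 2363) + 13365)) = √(-17878/3809 + ((20 + 2363) + 13365)) = √(-17878/3809 + (2383 + 13365)) = √(-17878/3809 + 15748) = √(59966254/3809) = √228411461486/3809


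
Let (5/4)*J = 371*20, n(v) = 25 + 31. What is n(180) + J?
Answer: 5992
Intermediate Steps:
n(v) = 56
J = 5936 (J = 4*(371*20)/5 = (⅘)*7420 = 5936)
n(180) + J = 56 + 5936 = 5992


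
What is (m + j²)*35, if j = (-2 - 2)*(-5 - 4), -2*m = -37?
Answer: 92015/2 ≈ 46008.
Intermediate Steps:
m = 37/2 (m = -½*(-37) = 37/2 ≈ 18.500)
j = 36 (j = -4*(-9) = 36)
(m + j²)*35 = (37/2 + 36²)*35 = (37/2 + 1296)*35 = (2629/2)*35 = 92015/2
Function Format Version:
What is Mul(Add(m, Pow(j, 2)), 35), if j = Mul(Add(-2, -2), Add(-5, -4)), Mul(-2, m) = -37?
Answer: Rational(92015, 2) ≈ 46008.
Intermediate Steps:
m = Rational(37, 2) (m = Mul(Rational(-1, 2), -37) = Rational(37, 2) ≈ 18.500)
j = 36 (j = Mul(-4, -9) = 36)
Mul(Add(m, Pow(j, 2)), 35) = Mul(Add(Rational(37, 2), Pow(36, 2)), 35) = Mul(Add(Rational(37, 2), 1296), 35) = Mul(Rational(2629, 2), 35) = Rational(92015, 2)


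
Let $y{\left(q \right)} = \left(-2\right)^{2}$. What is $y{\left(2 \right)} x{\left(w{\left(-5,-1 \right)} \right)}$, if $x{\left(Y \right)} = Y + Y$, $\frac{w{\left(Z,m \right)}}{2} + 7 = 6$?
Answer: $-16$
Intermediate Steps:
$w{\left(Z,m \right)} = -2$ ($w{\left(Z,m \right)} = -14 + 2 \cdot 6 = -14 + 12 = -2$)
$y{\left(q \right)} = 4$
$x{\left(Y \right)} = 2 Y$
$y{\left(2 \right)} x{\left(w{\left(-5,-1 \right)} \right)} = 4 \cdot 2 \left(-2\right) = 4 \left(-4\right) = -16$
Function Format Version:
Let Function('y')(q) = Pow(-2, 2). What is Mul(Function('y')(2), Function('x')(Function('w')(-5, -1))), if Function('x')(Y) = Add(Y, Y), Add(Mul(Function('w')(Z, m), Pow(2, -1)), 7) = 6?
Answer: -16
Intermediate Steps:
Function('w')(Z, m) = -2 (Function('w')(Z, m) = Add(-14, Mul(2, 6)) = Add(-14, 12) = -2)
Function('y')(q) = 4
Function('x')(Y) = Mul(2, Y)
Mul(Function('y')(2), Function('x')(Function('w')(-5, -1))) = Mul(4, Mul(2, -2)) = Mul(4, -4) = -16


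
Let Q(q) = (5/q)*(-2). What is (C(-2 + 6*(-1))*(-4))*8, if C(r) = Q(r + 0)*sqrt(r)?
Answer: -80*I*sqrt(2) ≈ -113.14*I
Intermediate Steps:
Q(q) = -10/q
C(r) = -10/sqrt(r) (C(r) = (-10/(r + 0))*sqrt(r) = (-10/r)*sqrt(r) = -10/sqrt(r))
(C(-2 + 6*(-1))*(-4))*8 = (-10/sqrt(-2 + 6*(-1))*(-4))*8 = (-10/sqrt(-2 - 6)*(-4))*8 = (-(-5)*I*sqrt(2)/2*(-4))*8 = ((5*I*sqrt(2)/2)*(-4))*8 = -10*I*sqrt(2)*8 = -80*I*sqrt(2)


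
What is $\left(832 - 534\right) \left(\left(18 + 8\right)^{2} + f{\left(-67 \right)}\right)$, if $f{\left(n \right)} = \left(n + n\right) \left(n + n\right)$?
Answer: $5552336$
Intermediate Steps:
$f{\left(n \right)} = 4 n^{2}$ ($f{\left(n \right)} = 2 n 2 n = 4 n^{2}$)
$\left(832 - 534\right) \left(\left(18 + 8\right)^{2} + f{\left(-67 \right)}\right) = \left(832 - 534\right) \left(\left(18 + 8\right)^{2} + 4 \left(-67\right)^{2}\right) = 298 \left(26^{2} + 4 \cdot 4489\right) = 298 \left(676 + 17956\right) = 298 \cdot 18632 = 5552336$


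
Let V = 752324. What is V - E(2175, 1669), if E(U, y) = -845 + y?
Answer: 751500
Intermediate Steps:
V - E(2175, 1669) = 752324 - (-845 + 1669) = 752324 - 1*824 = 752324 - 824 = 751500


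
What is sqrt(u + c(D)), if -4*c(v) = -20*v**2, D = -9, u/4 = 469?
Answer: sqrt(2281) ≈ 47.760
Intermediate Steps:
u = 1876 (u = 4*469 = 1876)
c(v) = 5*v**2 (c(v) = -(-5)*v**2 = 5*v**2)
sqrt(u + c(D)) = sqrt(1876 + 5*(-9)**2) = sqrt(1876 + 5*81) = sqrt(1876 + 405) = sqrt(2281)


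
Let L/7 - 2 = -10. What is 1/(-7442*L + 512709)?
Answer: 1/929461 ≈ 1.0759e-6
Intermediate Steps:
L = -56 (L = 14 + 7*(-10) = 14 - 70 = -56)
1/(-7442*L + 512709) = 1/(-7442*(-56) + 512709) = 1/(416752 + 512709) = 1/929461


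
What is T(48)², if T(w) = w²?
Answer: 5308416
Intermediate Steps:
T(48)² = (48²)² = 2304² = 5308416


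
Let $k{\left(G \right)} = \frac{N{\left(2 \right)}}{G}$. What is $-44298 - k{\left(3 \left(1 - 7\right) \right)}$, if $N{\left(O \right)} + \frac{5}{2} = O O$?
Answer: $- \frac{531575}{12} \approx -44298.0$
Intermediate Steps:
$N{\left(O \right)} = - \frac{5}{2} + O^{2}$ ($N{\left(O \right)} = - \frac{5}{2} + O O = - \frac{5}{2} + O^{2}$)
$k{\left(G \right)} = \frac{3}{2 G}$ ($k{\left(G \right)} = \frac{- \frac{5}{2} + 2^{2}}{G} = \frac{- \frac{5}{2} + 4}{G} = \frac{3}{2 G}$)
$-44298 - k{\left(3 \left(1 - 7\right) \right)} = -44298 - \frac{3}{2 \cdot 3 \left(1 - 7\right)} = -44298 - \frac{3}{2 \cdot 3 \left(-6\right)} = -44298 - \frac{3}{2 \left(-18\right)} = -44298 - \frac{3}{2} \left(- \frac{1}{18}\right) = -44298 - - \frac{1}{12} = -44298 + \frac{1}{12} = - \frac{531575}{12}$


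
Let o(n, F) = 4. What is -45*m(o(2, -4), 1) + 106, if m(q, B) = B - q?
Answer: 241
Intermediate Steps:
-45*m(o(2, -4), 1) + 106 = -45*(1 - 1*4) + 106 = -45*(1 - 4) + 106 = -45*(-3) + 106 = 135 + 106 = 241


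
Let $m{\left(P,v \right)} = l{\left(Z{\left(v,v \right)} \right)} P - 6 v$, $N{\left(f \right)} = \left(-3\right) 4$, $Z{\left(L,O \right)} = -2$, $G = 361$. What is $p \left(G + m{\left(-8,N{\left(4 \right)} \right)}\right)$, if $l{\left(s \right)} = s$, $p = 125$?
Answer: $56125$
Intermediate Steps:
$N{\left(f \right)} = -12$
$m{\left(P,v \right)} = - 6 v - 2 P$ ($m{\left(P,v \right)} = - 2 P - 6 v = - 6 v - 2 P$)
$p \left(G + m{\left(-8,N{\left(4 \right)} \right)}\right) = 125 \left(361 - -88\right) = 125 \left(361 + \left(72 + 16\right)\right) = 125 \left(361 + 88\right) = 125 \cdot 449 = 56125$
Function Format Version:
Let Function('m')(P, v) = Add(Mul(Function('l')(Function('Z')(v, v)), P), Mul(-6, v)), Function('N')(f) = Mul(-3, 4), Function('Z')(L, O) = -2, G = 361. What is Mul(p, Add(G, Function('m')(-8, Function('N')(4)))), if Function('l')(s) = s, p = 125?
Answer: 56125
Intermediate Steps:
Function('N')(f) = -12
Function('m')(P, v) = Add(Mul(-6, v), Mul(-2, P)) (Function('m')(P, v) = Add(Mul(-2, P), Mul(-6, v)) = Add(Mul(-6, v), Mul(-2, P)))
Mul(p, Add(G, Function('m')(-8, Function('N')(4)))) = Mul(125, Add(361, Add(Mul(-6, -12), Mul(-2, -8)))) = Mul(125, Add(361, Add(72, 16))) = Mul(125, Add(361, 88)) = Mul(125, 449) = 56125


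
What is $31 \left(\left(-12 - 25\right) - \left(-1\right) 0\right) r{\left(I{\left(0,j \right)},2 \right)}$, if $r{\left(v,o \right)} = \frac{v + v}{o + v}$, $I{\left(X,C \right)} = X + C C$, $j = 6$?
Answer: $- \frac{41292}{19} \approx -2173.3$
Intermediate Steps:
$I{\left(X,C \right)} = X + C^{2}$
$r{\left(v,o \right)} = \frac{2 v}{o + v}$
$31 \left(\left(-12 - 25\right) - \left(-1\right) 0\right) r{\left(I{\left(0,j \right)},2 \right)} = 31 \left(\left(-12 - 25\right) - \left(-1\right) 0\right) \frac{2 \left(0 + 6^{2}\right)}{2 + \left(0 + 6^{2}\right)} = 31 \left(-37 - 0\right) \frac{2 \left(0 + 36\right)}{2 + \left(0 + 36\right)} = 31 \left(-37 + 0\right) 2 \cdot 36 \frac{1}{2 + 36} = 31 \left(-37\right) 2 \cdot 36 \cdot \frac{1}{38} = - 1147 \cdot 2 \cdot 36 \cdot \frac{1}{38} = \left(-1147\right) \frac{36}{19} = - \frac{41292}{19}$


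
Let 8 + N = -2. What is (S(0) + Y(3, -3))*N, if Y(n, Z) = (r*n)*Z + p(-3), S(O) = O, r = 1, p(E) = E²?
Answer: 0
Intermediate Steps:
N = -10 (N = -8 - 2 = -10)
Y(n, Z) = 9 + Z*n (Y(n, Z) = (1*n)*Z + (-3)² = n*Z + 9 = Z*n + 9 = 9 + Z*n)
(S(0) + Y(3, -3))*N = (0 + (9 - 3*3))*(-10) = (0 + (9 - 9))*(-10) = (0 + 0)*(-10) = 0*(-10) = 0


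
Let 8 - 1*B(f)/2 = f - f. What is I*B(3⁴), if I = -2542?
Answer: -40672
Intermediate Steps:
B(f) = 16 (B(f) = 16 - 2*(f - f) = 16 - 2*0 = 16 + 0 = 16)
I*B(3⁴) = -2542*16 = -40672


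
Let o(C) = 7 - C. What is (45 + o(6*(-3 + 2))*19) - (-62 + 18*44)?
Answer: -438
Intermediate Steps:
(45 + o(6*(-3 + 2))*19) - (-62 + 18*44) = (45 + (7 - 6*(-3 + 2))*19) - (-62 + 18*44) = (45 + (7 - 6*(-1))*19) - (-62 + 792) = (45 + (7 - 1*(-6))*19) - 1*730 = (45 + (7 + 6)*19) - 730 = (45 + 13*19) - 730 = (45 + 247) - 730 = 292 - 730 = -438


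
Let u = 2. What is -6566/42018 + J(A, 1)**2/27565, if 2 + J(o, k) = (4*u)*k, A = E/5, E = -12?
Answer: -602279/3886665 ≈ -0.15496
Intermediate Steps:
A = -12/5 ≈ -2.4000
J(o, k) = -2 + 8*k (J(o, k) = -2 + (4*2)*k = -2 + 8*k)
-6566/42018 + J(A, 1)**2/27565 = -6566/42018 + (-2 + 8*1)**2/27565 = -6566*1/42018 + (-2 + 8)**2*(1/27565) = -3283/21009 + 6**2*(1/27565) = -3283/21009 + 36*(1/27565) = -3283/21009 + 36/27565 = -602279/3886665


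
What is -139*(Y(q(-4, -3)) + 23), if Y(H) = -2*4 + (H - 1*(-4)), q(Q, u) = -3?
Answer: -2224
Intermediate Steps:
Y(H) = -4 + H (Y(H) = -8 + (H + 4) = -8 + (4 + H) = -4 + H)
-139*(Y(q(-4, -3)) + 23) = -139*((-4 - 3) + 23) = -139*(-7 + 23) = -139*16 = -2224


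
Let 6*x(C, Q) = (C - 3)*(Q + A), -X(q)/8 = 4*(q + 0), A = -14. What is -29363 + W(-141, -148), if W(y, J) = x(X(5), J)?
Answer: -24962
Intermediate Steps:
X(q) = -32*q (X(q) = -32*(q + 0) = -32*q)
x(C, Q) = (-14 + Q)*(-3 + C)/6 (x(C, Q) = ((C - 3)*(Q - 14))/6 = ((-3 + C)*(-14 + Q))/6 = ((-14 + Q)*(-3 + C))/6 = (-14 + Q)*(-3 + C)/6)
W(y, J) = 1141/3 - 163*J/6 (W(y, J) = 7 - (-224)*5/3 - J/2 + (-32*5)*J/6 = 7 - 7/3*(-160) - J/2 + (1/6)*(-160)*J = 7 + 1120/3 - J/2 - 80*J/3 = 1141/3 - 163*J/6)
-29363 + W(-141, -148) = -29363 + (1141/3 - 163/6*(-148)) = -29363 + (1141/3 + 12062/3) = -29363 + 4401 = -24962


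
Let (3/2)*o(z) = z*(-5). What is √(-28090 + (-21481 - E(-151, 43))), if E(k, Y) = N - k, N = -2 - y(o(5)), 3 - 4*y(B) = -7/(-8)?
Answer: I*√3182046/8 ≈ 222.98*I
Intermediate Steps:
o(z) = -10*z/3 (o(z) = 2*(z*(-5))/3 = 2*(-5*z)/3 = -10*z/3)
y(B) = 17/32 (y(B) = ¾ - (-7)/(4*(-8)) = ¾ - (-7)*(-1)/(4*8) = ¾ - ¼*7/8 = ¾ - 7/32 = 17/32)
N = -81/32 (N = -2 - 1*17/32 = -2 - 17/32 = -81/32 ≈ -2.5313)
E(k, Y) = -81/32 - k
√(-28090 + (-21481 - E(-151, 43))) = √(-28090 + (-21481 - (-81/32 - 1*(-151)))) = √(-28090 + (-21481 - (-81/32 + 151))) = √(-28090 + (-21481 - 1*4751/32)) = √(-28090 + (-21481 - 4751/32)) = √(-28090 - 692143/32) = √(-1591023/32) = I*√3182046/8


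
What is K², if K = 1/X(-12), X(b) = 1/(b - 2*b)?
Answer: 144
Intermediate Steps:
X(b) = -1/b (X(b) = 1/(-b) = -1/b)
K = 12 (K = 1/(-1/(-12)) = 1/(-1*(-1/12)) = 1/(1/12) = 12)
K² = 12² = 144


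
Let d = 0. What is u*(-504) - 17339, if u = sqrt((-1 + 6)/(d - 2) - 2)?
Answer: -17339 - 756*I*sqrt(2) ≈ -17339.0 - 1069.1*I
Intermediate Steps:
u = 3*I*sqrt(2)/2 (u = sqrt((-1 + 6)/(0 - 2) - 2) = sqrt(5/(-2) - 2) = sqrt(5*(-1/2) - 2) = sqrt(-5/2 - 2) = sqrt(-9/2) = 3*I*sqrt(2)/2 ≈ 2.1213*I)
u*(-504) - 17339 = (3*I*sqrt(2)/2)*(-504) - 17339 = -756*I*sqrt(2) - 17339 = -17339 - 756*I*sqrt(2)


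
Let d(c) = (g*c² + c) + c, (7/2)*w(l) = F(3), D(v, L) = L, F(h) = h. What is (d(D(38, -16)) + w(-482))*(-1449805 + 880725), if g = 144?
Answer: -146725896400/7 ≈ -2.0961e+10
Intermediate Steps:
w(l) = 6/7 (w(l) = (2/7)*3 = 6/7)
d(c) = 2*c + 144*c² (d(c) = (144*c² + c) + c = (c + 144*c²) + c = 2*c + 144*c²)
(d(D(38, -16)) + w(-482))*(-1449805 + 880725) = (2*(-16)*(1 + 72*(-16)) + 6/7)*(-1449805 + 880725) = (2*(-16)*(1 - 1152) + 6/7)*(-569080) = (2*(-16)*(-1151) + 6/7)*(-569080) = (36832 + 6/7)*(-569080) = (257830/7)*(-569080) = -146725896400/7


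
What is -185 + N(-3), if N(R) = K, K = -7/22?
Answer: -4077/22 ≈ -185.32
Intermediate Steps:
K = -7/22 (K = -7*1/22 = -7/22 ≈ -0.31818)
N(R) = -7/22
-185 + N(-3) = -185 - 7/22 = -4077/22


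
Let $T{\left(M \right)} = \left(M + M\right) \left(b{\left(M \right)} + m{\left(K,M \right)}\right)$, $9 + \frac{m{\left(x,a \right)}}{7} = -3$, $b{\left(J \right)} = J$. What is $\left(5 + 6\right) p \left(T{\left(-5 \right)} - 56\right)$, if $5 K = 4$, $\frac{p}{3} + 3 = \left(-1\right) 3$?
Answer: $-165132$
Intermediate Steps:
$p = -18$ ($p = -9 + 3 \left(\left(-1\right) 3\right) = -9 + 3 \left(-3\right) = -9 - 9 = -18$)
$K = \frac{4}{5}$ ($K = \frac{1}{5} \cdot 4 = \frac{4}{5} \approx 0.8$)
$m{\left(x,a \right)} = -84$ ($m{\left(x,a \right)} = -63 + 7 \left(-3\right) = -63 - 21 = -84$)
$T{\left(M \right)} = 2 M \left(-84 + M\right)$ ($T{\left(M \right)} = \left(M + M\right) \left(M - 84\right) = 2 M \left(-84 + M\right)$)
$\left(5 + 6\right) p \left(T{\left(-5 \right)} - 56\right) = \left(5 + 6\right) \left(-18\right) \left(2 \left(-5\right) \left(-84 - 5\right) - 56\right) = 11 \left(-18\right) \left(2 \left(-5\right) \left(-89\right) - 56\right) = - 198 \left(890 - 56\right) = \left(-198\right) 834 = -165132$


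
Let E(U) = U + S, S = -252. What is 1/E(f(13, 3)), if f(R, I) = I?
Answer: -1/249 ≈ -0.0040161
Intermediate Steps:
E(U) = -252 + U (E(U) = U - 252 = -252 + U)
1/E(f(13, 3)) = 1/(-252 + 3) = 1/(-249) = -1/249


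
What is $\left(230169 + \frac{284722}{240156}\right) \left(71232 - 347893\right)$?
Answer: $- \frac{1092351516585989}{17154} \approx -6.3679 \cdot 10^{10}$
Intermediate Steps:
$\left(230169 + \frac{284722}{240156}\right) \left(71232 - 347893\right) = \left(230169 + 284722 \cdot \frac{1}{240156}\right) \left(-276661\right) = \left(230169 + \frac{142361}{120078}\right) \left(-276661\right) = \frac{27638375543}{120078} \left(-276661\right) = - \frac{1092351516585989}{17154}$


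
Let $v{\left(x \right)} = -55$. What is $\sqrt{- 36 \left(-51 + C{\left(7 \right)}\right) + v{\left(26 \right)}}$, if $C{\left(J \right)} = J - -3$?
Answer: $7 \sqrt{29} \approx 37.696$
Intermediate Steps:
$C{\left(J \right)} = 3 + J$ ($C{\left(J \right)} = J + 3 = 3 + J$)
$\sqrt{- 36 \left(-51 + C{\left(7 \right)}\right) + v{\left(26 \right)}} = \sqrt{- 36 \left(-51 + \left(3 + 7\right)\right) - 55} = \sqrt{- 36 \left(-51 + 10\right) - 55} = \sqrt{\left(-36\right) \left(-41\right) - 55} = \sqrt{1476 - 55} = \sqrt{1421} = 7 \sqrt{29}$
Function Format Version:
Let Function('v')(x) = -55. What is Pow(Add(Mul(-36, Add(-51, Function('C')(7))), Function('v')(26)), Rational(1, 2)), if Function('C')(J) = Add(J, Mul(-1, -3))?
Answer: Mul(7, Pow(29, Rational(1, 2))) ≈ 37.696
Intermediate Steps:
Function('C')(J) = Add(3, J) (Function('C')(J) = Add(J, 3) = Add(3, J))
Pow(Add(Mul(-36, Add(-51, Function('C')(7))), Function('v')(26)), Rational(1, 2)) = Pow(Add(Mul(-36, Add(-51, Add(3, 7))), -55), Rational(1, 2)) = Pow(Add(Mul(-36, Add(-51, 10)), -55), Rational(1, 2)) = Pow(Add(Mul(-36, -41), -55), Rational(1, 2)) = Pow(Add(1476, -55), Rational(1, 2)) = Pow(1421, Rational(1, 2)) = Mul(7, Pow(29, Rational(1, 2)))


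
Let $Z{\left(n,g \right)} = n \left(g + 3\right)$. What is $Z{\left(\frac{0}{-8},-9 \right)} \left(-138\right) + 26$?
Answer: $26$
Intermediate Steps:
$Z{\left(n,g \right)} = n \left(3 + g\right)$
$Z{\left(\frac{0}{-8},-9 \right)} \left(-138\right) + 26 = \frac{0}{-8} \left(3 - 9\right) \left(-138\right) + 26 = 0 \left(- \frac{1}{8}\right) \left(-6\right) \left(-138\right) + 26 = 0 \left(-6\right) \left(-138\right) + 26 = 0 \left(-138\right) + 26 = 0 + 26 = 26$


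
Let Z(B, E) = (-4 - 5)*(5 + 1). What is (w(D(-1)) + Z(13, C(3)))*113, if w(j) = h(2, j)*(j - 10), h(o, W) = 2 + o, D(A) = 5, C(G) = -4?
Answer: -8362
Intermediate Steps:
w(j) = -40 + 4*j (w(j) = (2 + 2)*(j - 10) = 4*(-10 + j) = -40 + 4*j)
Z(B, E) = -54 (Z(B, E) = -9*6 = -54)
(w(D(-1)) + Z(13, C(3)))*113 = ((-40 + 4*5) - 54)*113 = ((-40 + 20) - 54)*113 = (-20 - 54)*113 = -74*113 = -8362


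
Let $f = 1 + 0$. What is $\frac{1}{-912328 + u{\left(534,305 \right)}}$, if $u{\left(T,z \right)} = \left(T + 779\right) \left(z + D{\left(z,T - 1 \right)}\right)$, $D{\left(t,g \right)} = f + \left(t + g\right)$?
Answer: $\frac{1}{589744} \approx 1.6957 \cdot 10^{-6}$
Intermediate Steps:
$f = 1$
$D{\left(t,g \right)} = 1 + g + t$ ($D{\left(t,g \right)} = 1 + \left(t + g\right) = 1 + \left(g + t\right) = 1 + g + t$)
$u{\left(T,z \right)} = \left(779 + T\right) \left(T + 2 z\right)$ ($u{\left(T,z \right)} = \left(T + 779\right) \left(z + \left(1 + \left(T - 1\right) + z\right)\right) = \left(779 + T\right) \left(z + \left(1 + \left(-1 + T\right) + z\right)\right) = \left(779 + T\right) \left(z + \left(T + z\right)\right) = \left(779 + T\right) \left(T + 2 z\right)$)
$\frac{1}{-912328 + u{\left(534,305 \right)}} = \frac{1}{-912328 + \left(779 \cdot 534 + 1558 \cdot 305 + 534 \cdot 305 + 534 \left(534 + 305\right)\right)} = \frac{1}{-912328 + \left(415986 + 475190 + 162870 + 534 \cdot 839\right)} = \frac{1}{-912328 + \left(415986 + 475190 + 162870 + 448026\right)} = \frac{1}{-912328 + 1502072} = \frac{1}{589744}$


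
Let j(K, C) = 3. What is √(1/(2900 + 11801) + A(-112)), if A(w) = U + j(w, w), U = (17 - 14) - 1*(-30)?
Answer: √7780313137/14701 ≈ 6.0000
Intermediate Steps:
U = 33 (U = 3 + 30 = 33)
A(w) = 36 (A(w) = 33 + 3 = 36)
√(1/(2900 + 11801) + A(-112)) = √(1/(2900 + 11801) + 36) = √(1/14701 + 36) = √(529237/14701) = √7780313137/14701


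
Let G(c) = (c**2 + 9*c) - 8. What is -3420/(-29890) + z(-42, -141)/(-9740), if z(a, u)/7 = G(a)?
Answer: -12750407/14556430 ≈ -0.87593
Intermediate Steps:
G(c) = -8 + c**2 + 9*c
z(a, u) = -56 + 7*a**2 + 63*a (z(a, u) = 7*(-8 + a**2 + 9*a) = -56 + 7*a**2 + 63*a)
-3420/(-29890) + z(-42, -141)/(-9740) = -3420/(-29890) + (-56 + 7*(-42)**2 + 63*(-42))/(-9740) = -3420*(-1/29890) + (-56 + 7*1764 - 2646)*(-1/9740) = 342/2989 + (-56 + 12348 - 2646)*(-1/9740) = 342/2989 + 9646*(-1/9740) = 342/2989 - 4823/4870 = -12750407/14556430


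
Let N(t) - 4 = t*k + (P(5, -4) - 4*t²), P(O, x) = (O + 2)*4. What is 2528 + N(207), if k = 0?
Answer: -168836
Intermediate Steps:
P(O, x) = 8 + 4*O (P(O, x) = (2 + O)*4 = 8 + 4*O)
N(t) = 32 - 4*t² (N(t) = 4 + (t*0 + ((8 + 4*5) - 4*t²)) = 4 + (0 + ((8 + 20) - 4*t²)) = 4 + (0 + (28 - 4*t²)) = 4 + (28 - 4*t²) = 32 - 4*t²)
2528 + N(207) = 2528 + (32 - 4*207²) = 2528 + (32 - 4*42849) = 2528 + (32 - 171396) = 2528 - 171364 = -168836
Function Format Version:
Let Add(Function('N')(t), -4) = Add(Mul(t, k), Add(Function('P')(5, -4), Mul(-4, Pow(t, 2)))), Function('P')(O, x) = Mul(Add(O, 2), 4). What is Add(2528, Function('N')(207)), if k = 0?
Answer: -168836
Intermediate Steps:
Function('P')(O, x) = Add(8, Mul(4, O)) (Function('P')(O, x) = Mul(Add(2, O), 4) = Add(8, Mul(4, O)))
Function('N')(t) = Add(32, Mul(-4, Pow(t, 2))) (Function('N')(t) = Add(4, Add(Mul(t, 0), Add(Add(8, Mul(4, 5)), Mul(-4, Pow(t, 2))))) = Add(4, Add(0, Add(Add(8, 20), Mul(-4, Pow(t, 2))))) = Add(4, Add(0, Add(28, Mul(-4, Pow(t, 2))))) = Add(4, Add(28, Mul(-4, Pow(t, 2)))) = Add(32, Mul(-4, Pow(t, 2))))
Add(2528, Function('N')(207)) = Add(2528, Add(32, Mul(-4, Pow(207, 2)))) = Add(2528, Add(32, Mul(-4, 42849))) = Add(2528, Add(32, -171396)) = Add(2528, -171364) = -168836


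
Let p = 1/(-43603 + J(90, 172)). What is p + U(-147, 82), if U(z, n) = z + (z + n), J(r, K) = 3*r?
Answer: -9186597/43333 ≈ -212.00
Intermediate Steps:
U(z, n) = n + 2*z (U(z, n) = z + (n + z) = n + 2*z)
p = -1/43333 (p = 1/(-43603 + 3*90) = 1/(-43603 + 270) = 1/(-43333) = -1/43333 ≈ -2.3077e-5)
p + U(-147, 82) = -1/43333 + (82 + 2*(-147)) = -1/43333 + (82 - 294) = -1/43333 - 212 = -9186597/43333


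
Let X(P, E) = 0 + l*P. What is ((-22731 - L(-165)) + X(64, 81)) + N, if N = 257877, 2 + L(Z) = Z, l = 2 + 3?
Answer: 235633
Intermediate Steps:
l = 5
L(Z) = -2 + Z
X(P, E) = 5*P (X(P, E) = 0 + 5*P = 5*P)
((-22731 - L(-165)) + X(64, 81)) + N = ((-22731 - (-2 - 165)) + 5*64) + 257877 = ((-22731 - 1*(-167)) + 320) + 257877 = ((-22731 + 167) + 320) + 257877 = (-22564 + 320) + 257877 = -22244 + 257877 = 235633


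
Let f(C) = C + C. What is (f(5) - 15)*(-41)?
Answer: 205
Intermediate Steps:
f(C) = 2*C
(f(5) - 15)*(-41) = (2*5 - 15)*(-41) = (10 - 15)*(-41) = -5*(-41) = 205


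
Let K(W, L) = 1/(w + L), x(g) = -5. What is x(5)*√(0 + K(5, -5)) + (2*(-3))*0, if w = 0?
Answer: -I*√5 ≈ -2.2361*I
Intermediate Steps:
K(W, L) = 1/L (K(W, L) = 1/(0 + L) = 1/L)
x(5)*√(0 + K(5, -5)) + (2*(-3))*0 = -5*√(0 + 1/(-5)) + (2*(-3))*0 = -5*√(0 - ⅕) - 6*0 = -I*√5 + 0 = -I*√5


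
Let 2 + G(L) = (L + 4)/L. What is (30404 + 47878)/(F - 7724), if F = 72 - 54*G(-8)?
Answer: -78282/7571 ≈ -10.340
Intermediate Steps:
G(L) = -2 + (4 + L)/L (G(L) = -2 + (L + 4)/L = -2 + (4 + L)/L)
F = 153 (F = 72 - 54*(4 - 1*(-8))/(-8) = 72 - (-27)*(4 + 8)/4 = 72 - (-27)*12/4 = 72 - 54*(-3/2) = 72 + 81 = 153)
(30404 + 47878)/(F - 7724) = (30404 + 47878)/(153 - 7724) = 78282/(-7571) = 78282*(-1/7571) = -78282/7571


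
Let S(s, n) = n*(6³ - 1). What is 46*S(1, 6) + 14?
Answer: 59354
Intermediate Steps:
S(s, n) = 215*n (S(s, n) = n*(216 - 1) = n*215 = 215*n)
46*S(1, 6) + 14 = 46*(215*6) + 14 = 46*1290 + 14 = 59340 + 14 = 59354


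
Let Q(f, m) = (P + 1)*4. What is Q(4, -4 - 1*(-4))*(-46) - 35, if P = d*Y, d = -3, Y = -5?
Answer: -2979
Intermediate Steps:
P = 15 (P = -3*(-5) = 15)
Q(f, m) = 64 (Q(f, m) = (15 + 1)*4 = 16*4 = 64)
Q(4, -4 - 1*(-4))*(-46) - 35 = 64*(-46) - 35 = -2944 - 35 = -2979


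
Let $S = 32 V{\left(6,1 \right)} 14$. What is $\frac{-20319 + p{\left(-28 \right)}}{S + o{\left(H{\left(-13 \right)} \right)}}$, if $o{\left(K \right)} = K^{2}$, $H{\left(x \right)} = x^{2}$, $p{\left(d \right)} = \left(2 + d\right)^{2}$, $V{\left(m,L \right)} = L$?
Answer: $- \frac{19643}{29009} \approx -0.67713$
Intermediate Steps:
$S = 448$ ($S = 32 \cdot 1 \cdot 14 = 32 \cdot 14 = 448$)
$\frac{-20319 + p{\left(-28 \right)}}{S + o{\left(H{\left(-13 \right)} \right)}} = \frac{-20319 + \left(2 - 28\right)^{2}}{448 + \left(\left(-13\right)^{2}\right)^{2}} = \frac{-20319 + \left(-26\right)^{2}}{448 + 169^{2}} = \frac{-20319 + 676}{448 + 28561} = - \frac{19643}{29009}$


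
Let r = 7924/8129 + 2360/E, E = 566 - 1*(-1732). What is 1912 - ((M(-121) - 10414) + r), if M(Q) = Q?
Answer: 116239033891/9340221 ≈ 12445.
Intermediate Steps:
E = 2298 (E = 566 + 1732 = 2298)
r = 18696896/9340221 (r = 7924/8129 + 2360/2298 = 7924*(1/8129) + 2360*(1/2298) = 7924/8129 + 1180/1149 = 18696896/9340221 ≈ 2.0018)
1912 - ((M(-121) - 10414) + r) = 1912 - ((-121 - 10414) + 18696896/9340221) = 1912 - (-10535 + 18696896/9340221) = 1912 - 1*(-98380531339/9340221) = 1912 + 98380531339/9340221 = 116239033891/9340221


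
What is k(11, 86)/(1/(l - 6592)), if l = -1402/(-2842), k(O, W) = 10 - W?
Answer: 711856356/1421 ≈ 5.0095e+5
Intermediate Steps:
l = 701/1421 (l = -1402*(-1/2842) = 701/1421 ≈ 0.49331)
k(11, 86)/(1/(l - 6592)) = (10 - 1*86)/(1/(701/1421 - 6592)) = (10 - 86)/(1/(-9366531/1421)) = -76/(-1421/9366531) = -76*(-9366531/1421) = 711856356/1421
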